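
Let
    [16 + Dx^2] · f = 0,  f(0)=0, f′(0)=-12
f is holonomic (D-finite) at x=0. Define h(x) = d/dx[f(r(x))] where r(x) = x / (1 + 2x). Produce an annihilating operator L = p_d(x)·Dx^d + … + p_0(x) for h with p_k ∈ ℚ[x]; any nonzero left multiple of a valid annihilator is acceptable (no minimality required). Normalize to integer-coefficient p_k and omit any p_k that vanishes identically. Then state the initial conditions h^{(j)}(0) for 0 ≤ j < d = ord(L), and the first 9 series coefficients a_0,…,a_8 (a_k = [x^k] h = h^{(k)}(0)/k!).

f: a_k = 0, -12, 0, 32, 0, -128/5, 0, 1024/105, 0, …
h₀=f(r): pull back L_f along r ⇒ L₀.
h₀' ⇒ L via d/dx closure of L₀.
L = (40 + 96·x + 96·x^2) + (12 + 72·x + 144·x^2 + 96·x^3)·Dx + (1 + 8·x + 24·x^2 + 32·x^3 + 16·x^4)·Dx^2  (order 2).
h: a_k = -12, 48, -48, -384, 2752, -11520, 565504/15, -1552384/15, 25222144/105, …
ICs: h(0) = -12, h′(0) = 48.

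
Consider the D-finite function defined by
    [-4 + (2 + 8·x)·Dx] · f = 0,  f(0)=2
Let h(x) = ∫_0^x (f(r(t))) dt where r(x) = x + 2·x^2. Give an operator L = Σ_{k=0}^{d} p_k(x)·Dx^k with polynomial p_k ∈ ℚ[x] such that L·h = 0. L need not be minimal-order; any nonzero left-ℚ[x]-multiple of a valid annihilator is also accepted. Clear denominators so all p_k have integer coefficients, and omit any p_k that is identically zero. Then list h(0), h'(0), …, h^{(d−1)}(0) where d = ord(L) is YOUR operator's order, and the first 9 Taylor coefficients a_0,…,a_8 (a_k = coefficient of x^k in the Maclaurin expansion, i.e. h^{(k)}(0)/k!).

L = (-2 - 8·x)·Dx + (1 + 4·x + 8·x^2)·Dx^2  (order 2).
h: a_k = 0, 2, 2, 4/3, -2, 12/5, -4/3, -24/7, 14, …
ICs: h(0) = 0, h′(0) = 2.

f: a_k = 2, 4, -4, 8, -20, 56, -168, 528, -1716, …
Change of var in L_f (x↦r) gives L₀.
Integrate: L := L₀·Dx.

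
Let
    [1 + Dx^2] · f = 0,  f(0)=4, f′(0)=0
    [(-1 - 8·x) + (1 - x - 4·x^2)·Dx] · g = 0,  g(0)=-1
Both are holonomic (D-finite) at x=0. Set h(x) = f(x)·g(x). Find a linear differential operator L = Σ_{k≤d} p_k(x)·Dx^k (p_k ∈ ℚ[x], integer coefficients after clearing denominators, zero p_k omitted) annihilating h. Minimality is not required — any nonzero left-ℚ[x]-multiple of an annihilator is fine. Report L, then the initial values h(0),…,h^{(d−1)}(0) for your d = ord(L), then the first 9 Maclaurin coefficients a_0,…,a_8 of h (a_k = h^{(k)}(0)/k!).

L = (7 + x + 4·x^2) + (2 + 16·x)·Dx + (-1 + x + 4·x^2)·Dx^2  (order 2).
h: a_k = -4, -4, -18, -34, -637/6, -1453/6, -120029/180, -294389/180, -14457427/3360, …
ICs: h(0) = -4, h′(0) = -4.

f: a_k = 4, 0, -2, 0, 1/6, 0, -1/180, 0, 1/10080, …
g: a_k = -1, -1, -5, -9, -29, -65, -181, -441, -1165, …
L₀ := L_f ⊗_s L_g (sym. prod.), ord ≤ 2.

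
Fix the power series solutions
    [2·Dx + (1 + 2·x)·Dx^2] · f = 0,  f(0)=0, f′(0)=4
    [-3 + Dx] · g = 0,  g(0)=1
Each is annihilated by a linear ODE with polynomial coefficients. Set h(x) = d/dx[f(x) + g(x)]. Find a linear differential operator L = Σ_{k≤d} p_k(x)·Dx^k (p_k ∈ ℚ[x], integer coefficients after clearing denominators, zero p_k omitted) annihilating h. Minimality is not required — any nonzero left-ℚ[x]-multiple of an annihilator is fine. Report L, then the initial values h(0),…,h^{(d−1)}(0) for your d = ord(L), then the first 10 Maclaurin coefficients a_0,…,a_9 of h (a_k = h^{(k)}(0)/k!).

f: a_k = 0, 4, -4, 16/3, -8, 64/5, -64/3, 256/7, -64, 1024/9, …
g: a_k = 1, 3, 9/2, 9/2, 27/8, 81/40, 81/80, 243/560, 729/4480, 243/4480, …
Weyl lclm of L_f,L_g ⇒ L₀ (ord ≤ 3).
h=h₀': d/dx-closure on L₀ ⇒ L.
L = (-42 - 36·x) + (-1 - 36·x - 36·x^2)·Dx + (5 + 16·x + 12·x^2)·Dx^2  (order 2).
h: a_k = 7, 1, 59/2, -37/2, 593/8, -4877/40, 20723/80, -285991/560, 4589707/4480, -9174311/4480, …
ICs: h(0) = 7, h′(0) = 1.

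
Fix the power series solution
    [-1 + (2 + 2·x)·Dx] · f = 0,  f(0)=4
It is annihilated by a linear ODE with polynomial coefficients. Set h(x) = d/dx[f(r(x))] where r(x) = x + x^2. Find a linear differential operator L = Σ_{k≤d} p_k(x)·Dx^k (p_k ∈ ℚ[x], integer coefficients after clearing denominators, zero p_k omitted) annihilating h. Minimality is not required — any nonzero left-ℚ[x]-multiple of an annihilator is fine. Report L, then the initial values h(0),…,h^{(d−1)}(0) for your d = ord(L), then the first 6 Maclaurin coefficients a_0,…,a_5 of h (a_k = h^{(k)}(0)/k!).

f: a_k = 4, 2, -1/2, 1/4, -5/32, 7/64, …
h₀=f(r): pull back L_f along r ⇒ L₀.
h₀' ⇒ L via d/dx closure of L₀.
L = 3 + (-2 - 6·x - 6·x^2 - 4·x^3)·Dx  (order 1).
h: a_k = 2, 3, -9/4, 3/8, 75/64, -171/128, …
ICs: h(0) = 2.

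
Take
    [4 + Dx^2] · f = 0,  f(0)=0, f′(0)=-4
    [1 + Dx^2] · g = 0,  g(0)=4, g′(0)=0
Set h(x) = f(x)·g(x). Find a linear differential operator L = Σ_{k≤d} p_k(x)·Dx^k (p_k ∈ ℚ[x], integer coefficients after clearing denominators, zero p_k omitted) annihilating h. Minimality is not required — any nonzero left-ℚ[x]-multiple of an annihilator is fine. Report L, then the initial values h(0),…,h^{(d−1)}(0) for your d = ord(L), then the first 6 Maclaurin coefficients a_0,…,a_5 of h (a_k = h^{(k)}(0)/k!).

L = 9 + 10·Dx^2 + Dx^4  (order 4).
h: a_k = 0, -16, 0, 56/3, 0, -122/15, …
ICs: h(0) = 0, h′(0) = -16, h′′(0) = 0, h′′′(0) = 112.

f: a_k = 0, -4, 0, 8/3, 0, -8/15, …
g: a_k = 4, 0, -2, 0, 1/6, 0, …
Sym-product of L_f,L_g gives L₀ (≤ ord 4).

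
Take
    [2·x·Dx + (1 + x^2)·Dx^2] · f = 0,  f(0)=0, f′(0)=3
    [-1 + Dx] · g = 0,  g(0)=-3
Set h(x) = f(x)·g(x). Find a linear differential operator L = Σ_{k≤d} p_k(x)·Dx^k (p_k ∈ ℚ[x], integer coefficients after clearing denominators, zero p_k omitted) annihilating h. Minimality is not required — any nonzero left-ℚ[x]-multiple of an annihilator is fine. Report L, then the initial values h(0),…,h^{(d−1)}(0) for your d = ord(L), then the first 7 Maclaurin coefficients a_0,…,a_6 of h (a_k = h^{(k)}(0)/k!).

L = (1 - 2·x + x^2) + (-2 + 2·x - 2·x^2)·Dx + (1 + x^2)·Dx^2  (order 2).
h: a_k = 0, -9, -9, -3/2, 3/2, -27/40, -11/8, …
ICs: h(0) = 0, h′(0) = -9.

f: a_k = 0, 3, 0, -1, 0, 3/5, 0, …
g: a_k = -3, -3, -3/2, -1/2, -1/8, -1/40, -1/240, …
Sym-product of L_f,L_g gives L₀ (≤ ord 2).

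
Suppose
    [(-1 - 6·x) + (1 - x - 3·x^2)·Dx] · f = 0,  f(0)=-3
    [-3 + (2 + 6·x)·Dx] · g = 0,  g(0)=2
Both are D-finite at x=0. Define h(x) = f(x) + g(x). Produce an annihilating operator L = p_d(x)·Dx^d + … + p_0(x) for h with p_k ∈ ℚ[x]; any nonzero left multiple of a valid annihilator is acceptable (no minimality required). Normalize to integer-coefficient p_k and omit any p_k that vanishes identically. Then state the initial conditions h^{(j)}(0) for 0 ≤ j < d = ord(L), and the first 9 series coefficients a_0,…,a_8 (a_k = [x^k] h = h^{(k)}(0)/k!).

L = (-57 - 297·x - 567·x^2 - 810·x^3) + (41 + 246·x + 891·x^2 + 1998·x^3 + 2025·x^4)·Dx + (2 - 38·x - 186·x^2 + 54·x^3 + 918·x^4 + 810·x^5)·Dx^2  (order 2).
h: a_k = -1, 0, -57/4, -141/8, -4053/64, -13659/128, -164301/512, -594453/1024, -27783885/16384, …
ICs: h(0) = -1, h′(0) = 0.

f: a_k = -3, -3, -12, -21, -57, -120, -291, -651, -1524, …
g: a_k = 2, 3, -9/4, 27/8, -405/64, 1701/128, -15309/512, 72171/1024, -2814669/16384, …
h₀=f+g: left-lcm gives L₀, ord ≤ 2.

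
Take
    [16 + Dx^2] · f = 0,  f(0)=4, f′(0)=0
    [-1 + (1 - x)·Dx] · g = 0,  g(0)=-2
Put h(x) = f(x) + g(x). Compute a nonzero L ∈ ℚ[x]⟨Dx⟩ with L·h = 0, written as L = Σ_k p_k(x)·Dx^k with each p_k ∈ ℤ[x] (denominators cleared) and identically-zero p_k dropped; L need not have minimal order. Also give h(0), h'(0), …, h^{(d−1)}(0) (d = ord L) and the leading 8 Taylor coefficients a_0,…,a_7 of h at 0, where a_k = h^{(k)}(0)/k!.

L = (-176 + 256·x - 128·x^2) + (144 - 400·x + 384·x^2 - 128·x^3)·Dx + (-11 + 16·x - 8·x^2)·Dx^2 + (9 - 25·x + 24·x^2 - 8·x^3)·Dx^3  (order 3).
h: a_k = 2, -2, -34, -2, 122/3, -2, -1114/45, -2, …
ICs: h(0) = 2, h′(0) = -2, h′′(0) = -68.

f: a_k = 4, 0, -32, 0, 128/3, 0, -1024/45, 0, …
g: a_k = -2, -2, -2, -2, -2, -2, -2, -2, …
h₀=f+g: left-lcm gives L₀, ord ≤ 3.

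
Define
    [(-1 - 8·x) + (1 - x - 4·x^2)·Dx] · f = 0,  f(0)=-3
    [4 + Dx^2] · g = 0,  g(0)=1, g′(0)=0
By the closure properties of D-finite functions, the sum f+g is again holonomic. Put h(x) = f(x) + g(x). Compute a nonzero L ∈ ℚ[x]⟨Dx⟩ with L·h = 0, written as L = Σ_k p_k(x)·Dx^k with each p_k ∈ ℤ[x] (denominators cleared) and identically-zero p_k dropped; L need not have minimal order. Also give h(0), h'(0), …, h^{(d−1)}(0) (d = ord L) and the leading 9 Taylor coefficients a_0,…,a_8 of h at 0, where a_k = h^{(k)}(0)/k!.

f: a_k = -3, -3, -15, -27, -87, -195, -543, -1323, -3495, …
g: a_k = 1, 0, -2, 0, 2/3, 0, -4/45, 0, 2/315, …
L₀ := lclm(L_f,L_g); ord L₀ ≤ 1+2.
L = (116 + 1008·x + 968·x^2 + 2688·x^3 + 640·x^4 + 1024·x^5) + (-28 - 4·x + 8·x^2 + 200·x^3 + 480·x^4 + 384·x^5 + 512·x^6)·Dx + (29 + 252·x + 242·x^2 + 672·x^3 + 160·x^4 + 256·x^5)·Dx^2 + (-7 - x + 2·x^2 + 50·x^3 + 120·x^4 + 96·x^5 + 128·x^6)·Dx^3  (order 3).
h: a_k = -2, -3, -17, -27, -259/3, -195, -24439/45, -1323, -1100923/315, …
ICs: h(0) = -2, h′(0) = -3, h′′(0) = -34.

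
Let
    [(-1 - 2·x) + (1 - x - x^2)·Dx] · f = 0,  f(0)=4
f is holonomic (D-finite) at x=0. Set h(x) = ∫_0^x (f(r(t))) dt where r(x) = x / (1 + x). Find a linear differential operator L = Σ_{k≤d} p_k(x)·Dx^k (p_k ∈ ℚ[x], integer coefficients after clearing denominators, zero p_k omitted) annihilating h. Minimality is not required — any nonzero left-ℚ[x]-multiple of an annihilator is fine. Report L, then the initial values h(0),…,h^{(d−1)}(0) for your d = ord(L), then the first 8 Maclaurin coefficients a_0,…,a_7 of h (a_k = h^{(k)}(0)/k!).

L = (1 + 3·x)·Dx + (-1 - 2·x + x^3)·Dx^2  (order 2).
h: a_k = 0, 4, 2, 4/3, 0, 4/5, -2/3, 8/7, …
ICs: h(0) = 0, h′(0) = 4.

f: a_k = 4, 4, 8, 12, 20, 32, 52, 84, …
Change of var in L_f (x↦r) gives L₀.
h=∫₀ˣh₀: take L = L₀·Dx.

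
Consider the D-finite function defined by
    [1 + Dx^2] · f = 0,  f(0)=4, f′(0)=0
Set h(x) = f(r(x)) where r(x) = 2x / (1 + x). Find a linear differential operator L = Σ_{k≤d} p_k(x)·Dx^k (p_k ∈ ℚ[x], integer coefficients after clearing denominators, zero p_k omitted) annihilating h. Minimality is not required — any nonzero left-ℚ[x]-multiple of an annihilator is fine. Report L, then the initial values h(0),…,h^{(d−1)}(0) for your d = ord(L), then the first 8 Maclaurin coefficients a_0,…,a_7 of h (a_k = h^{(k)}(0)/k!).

f: a_k = 4, 0, -2, 0, 1/6, 0, -1/180, 0, …
h₀=f(r): pull back L_f along r ⇒ L₀.
L = 4 + (2 + 6·x + 6·x^2 + 2·x^3)·Dx + (1 + 4·x + 6·x^2 + 4·x^3 + x^4)·Dx^2  (order 2).
h: a_k = 4, 0, -8, 16, -64/3, 64/3, -616/45, -16/5, …
ICs: h(0) = 4, h′(0) = 0.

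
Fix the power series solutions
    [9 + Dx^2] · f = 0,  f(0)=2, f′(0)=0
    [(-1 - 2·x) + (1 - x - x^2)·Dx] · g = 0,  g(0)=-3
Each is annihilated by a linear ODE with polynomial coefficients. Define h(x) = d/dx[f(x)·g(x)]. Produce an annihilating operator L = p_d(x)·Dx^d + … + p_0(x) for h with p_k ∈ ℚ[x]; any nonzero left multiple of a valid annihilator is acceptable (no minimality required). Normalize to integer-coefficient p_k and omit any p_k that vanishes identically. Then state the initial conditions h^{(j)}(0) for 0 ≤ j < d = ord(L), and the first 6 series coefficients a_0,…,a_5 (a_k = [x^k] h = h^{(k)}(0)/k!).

f: a_k = 2, 0, -9, 0, 27/4, 0, …
g: a_k = -3, -3, -6, -9, -15, -24, …
L₀ := L_f ⊗_s L_g (sym. prod.), ord ≤ 2.
h₀' ⇒ L via d/dx closure of L₀.
L = (3 - 162·x - 81·x^2 + 162·x^3 + 81·x^4) + (-12 - 6·x + 54·x^2 + 36·x^3)·Dx + (7 - 16·x - 7·x^2 + 18·x^3 + 9·x^4)·Dx^2  (order 2).
h: a_k = -6, 30, 27, 15, 255/4, 2709/20, …
ICs: h(0) = -6, h′(0) = 30.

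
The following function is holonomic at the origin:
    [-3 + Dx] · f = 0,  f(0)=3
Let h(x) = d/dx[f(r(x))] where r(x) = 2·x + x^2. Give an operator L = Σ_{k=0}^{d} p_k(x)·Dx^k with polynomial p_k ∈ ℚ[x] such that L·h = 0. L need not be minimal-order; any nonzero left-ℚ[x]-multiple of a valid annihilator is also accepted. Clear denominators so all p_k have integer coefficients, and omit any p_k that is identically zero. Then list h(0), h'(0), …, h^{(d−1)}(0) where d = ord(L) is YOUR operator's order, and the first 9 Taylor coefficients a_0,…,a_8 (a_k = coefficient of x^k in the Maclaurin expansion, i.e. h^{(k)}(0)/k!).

L = (7 + 12·x + 6·x^2) + (-1 - x)·Dx  (order 1).
h: a_k = 18, 126, 486, 1350, 2997, 28107/5, 46089/5, 473283/35, 72171/4, …
ICs: h(0) = 18.

f: a_k = 3, 9, 27/2, 27/2, 81/8, 243/40, 243/80, 729/560, 2187/4480, …
f∘r: x↦r, Dx↦Dx/r' in L_f ⇒ L₀.
Differentiate: ansatz ord ≤ ord L₀ ⇒ L.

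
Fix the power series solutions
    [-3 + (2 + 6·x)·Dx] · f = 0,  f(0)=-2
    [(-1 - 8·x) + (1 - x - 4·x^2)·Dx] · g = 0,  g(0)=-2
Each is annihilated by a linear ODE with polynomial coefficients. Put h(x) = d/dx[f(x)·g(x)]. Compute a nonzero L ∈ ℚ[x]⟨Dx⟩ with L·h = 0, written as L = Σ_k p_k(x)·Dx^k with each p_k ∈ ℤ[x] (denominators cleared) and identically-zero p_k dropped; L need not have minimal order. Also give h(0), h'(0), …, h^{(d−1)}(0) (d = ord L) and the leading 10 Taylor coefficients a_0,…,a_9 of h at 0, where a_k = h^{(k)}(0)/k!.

f: a_k = -2, -3, 9/4, -27/8, 405/64, -1701/128, 15309/512, -72171/1024, 2814669/16384, -14073345/32768, …
g: a_k = -2, -2, -10, -18, -58, -130, -362, -882, -2330, -5858, …
f·g: L₀ = L_f ⊗_s L_g, ord ≤ 1·1.
h=h₀': d/dx-closure on L₀ ⇒ L.
L = (43 + 474·x + 1491·x^2 + 2280·x^3 + 2160·x^4) + (-10 - 58·x - 78·x^2 + 242·x^3 + 960·x^4 + 864·x^5)·Dx  (order 1).
h: a_k = 10, 43, 819/4, 4531/8, 141175/64, 727869/128, 10226559/512, 51616067/1024, 2738748735/16384, 13626938425/32768, …
ICs: h(0) = 10.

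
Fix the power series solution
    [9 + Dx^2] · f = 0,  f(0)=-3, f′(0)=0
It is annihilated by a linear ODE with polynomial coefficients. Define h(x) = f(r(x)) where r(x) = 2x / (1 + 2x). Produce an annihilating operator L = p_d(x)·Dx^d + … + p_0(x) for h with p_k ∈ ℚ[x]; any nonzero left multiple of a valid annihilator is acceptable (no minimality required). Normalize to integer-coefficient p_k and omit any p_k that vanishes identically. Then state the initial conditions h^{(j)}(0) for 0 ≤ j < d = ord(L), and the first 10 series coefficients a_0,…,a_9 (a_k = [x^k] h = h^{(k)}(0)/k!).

f: a_k = -3, 0, 27/2, 0, -81/8, 0, 243/80, 0, -2187/4480, 0, …
f∘r: x↦r, Dx↦Dx/r' in L_f ⇒ L₀.
L = 36 + (4 + 24·x + 48·x^2 + 32·x^3)·Dx + (1 + 8·x + 24·x^2 + 32·x^3 + 16·x^4)·Dx^2  (order 2).
h: a_k = -3, 0, 54, -216, 486, -432, -9828/5, 66096/5, -1761318/35, 5247072/35, …
ICs: h(0) = -3, h′(0) = 0.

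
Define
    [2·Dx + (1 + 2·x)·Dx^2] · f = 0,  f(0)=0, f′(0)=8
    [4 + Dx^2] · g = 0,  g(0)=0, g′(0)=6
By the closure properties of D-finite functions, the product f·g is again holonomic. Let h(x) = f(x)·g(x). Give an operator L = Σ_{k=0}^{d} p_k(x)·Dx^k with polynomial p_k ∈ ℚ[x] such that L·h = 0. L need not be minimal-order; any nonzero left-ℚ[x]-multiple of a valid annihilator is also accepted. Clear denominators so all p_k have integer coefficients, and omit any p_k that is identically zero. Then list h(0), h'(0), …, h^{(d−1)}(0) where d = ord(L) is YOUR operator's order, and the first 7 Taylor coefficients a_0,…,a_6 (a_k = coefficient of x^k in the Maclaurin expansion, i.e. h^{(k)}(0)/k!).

f: a_k = 0, 8, -8, 32/3, -16, 128/5, -128/3, …
g: a_k = 0, 6, 0, -4, 0, 4/5, 0, …
L₀ := L_f ⊗_s L_g (sym. prod.), ord ≤ 4.
L = (-48 + 192·x + 1216·x^2 + 2048·x^3 + 1024·x^4) + (32 + 320·x + 768·x^2 + 512·x^3)·Dx + (160·x + 672·x^2 + 1024·x^3 + 512·x^4)·Dx^2 + (8 + 80·x + 192·x^2 + 128·x^3)·Dx^3 + (3 + 28·x + 92·x^2 + 128·x^3 + 64·x^4)·Dx^4  (order 4).
h: a_k = 0, 0, 48, -48, 32, -64, 352/3, …
ICs: h(0) = 0, h′(0) = 0, h′′(0) = 96, h′′′(0) = -288.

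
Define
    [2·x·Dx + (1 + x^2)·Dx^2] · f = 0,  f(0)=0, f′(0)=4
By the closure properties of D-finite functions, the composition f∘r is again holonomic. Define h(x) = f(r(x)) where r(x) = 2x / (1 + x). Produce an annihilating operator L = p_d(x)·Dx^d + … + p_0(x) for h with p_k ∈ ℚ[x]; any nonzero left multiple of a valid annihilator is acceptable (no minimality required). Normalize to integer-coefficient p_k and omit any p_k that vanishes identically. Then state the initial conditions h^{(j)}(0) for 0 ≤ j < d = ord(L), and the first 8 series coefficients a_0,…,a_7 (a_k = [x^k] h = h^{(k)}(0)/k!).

f: a_k = 0, 4, 0, -4/3, 0, 4/5, 0, -4/7, …
f∘r: x↦r, Dx↦Dx/r' in L_f ⇒ L₀.
L = (2 + 10·x)·Dx + (1 + 2·x + 5·x^2)·Dx^2  (order 2).
h: a_k = 0, 8, -8, -8/3, 24, -152/5, -88/3, 1112/7, …
ICs: h(0) = 0, h′(0) = 8.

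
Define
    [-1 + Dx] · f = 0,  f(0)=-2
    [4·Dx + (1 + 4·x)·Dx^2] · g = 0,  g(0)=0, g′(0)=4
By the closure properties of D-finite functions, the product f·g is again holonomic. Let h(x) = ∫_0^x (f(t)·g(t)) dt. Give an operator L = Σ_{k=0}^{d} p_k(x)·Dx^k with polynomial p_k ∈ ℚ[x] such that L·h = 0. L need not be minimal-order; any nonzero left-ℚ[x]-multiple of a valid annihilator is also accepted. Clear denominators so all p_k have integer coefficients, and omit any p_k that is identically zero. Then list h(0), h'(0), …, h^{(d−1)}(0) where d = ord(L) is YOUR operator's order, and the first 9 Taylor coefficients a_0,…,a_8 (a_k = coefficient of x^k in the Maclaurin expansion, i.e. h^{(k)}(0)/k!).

L = (-3 + 4·x)·Dx + (2 - 8·x)·Dx^2 + (1 + 4·x)·Dx^3  (order 3).
h: a_k = 0, 0, -4, 8/3, -23/3, 92/5, -501/10, 9119/63, -2205587/5040, …
ICs: h(0) = 0, h′(0) = 0, h′′(0) = -8.

f: a_k = -2, -2, -1, -1/3, -1/12, -1/60, -1/360, -1/2520, -1/20160, …
g: a_k = 0, 4, -8, 64/3, -64, 1024/5, -2048/3, 16384/7, -8192, …
f·g: L₀ = L_f ⊗_s L_g, ord ≤ 1·2.
h=∫h₀ ⇒ L = L₀·Dx.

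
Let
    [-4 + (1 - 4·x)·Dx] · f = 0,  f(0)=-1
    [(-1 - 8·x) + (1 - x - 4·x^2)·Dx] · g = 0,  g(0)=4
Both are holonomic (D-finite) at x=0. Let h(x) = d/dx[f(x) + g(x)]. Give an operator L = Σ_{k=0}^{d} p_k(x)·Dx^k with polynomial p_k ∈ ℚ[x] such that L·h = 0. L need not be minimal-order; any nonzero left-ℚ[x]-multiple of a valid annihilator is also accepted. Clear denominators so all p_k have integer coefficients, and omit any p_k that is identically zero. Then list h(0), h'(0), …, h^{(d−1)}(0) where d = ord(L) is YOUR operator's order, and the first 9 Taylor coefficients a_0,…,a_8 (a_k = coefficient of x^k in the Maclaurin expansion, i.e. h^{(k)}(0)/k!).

f: a_k = -1, -4, -16, -64, -256, -1024, -4096, -16384, -65536, …
g: a_k = 4, 4, 20, 36, 116, 260, 724, 1764, 4660, …
h₀=f+g: left-lcm gives L₀, ord ≤ 2.
h₀' ⇒ L via d/dx closure of L₀.
L = (264 - 384·x + 6912·x^2 - 6144·x^3 + 6144·x^4) + (-21 - 264·x - 96·x^2 + 4608·x^3 - 5376·x^4 + 6144·x^5)·Dx + (-1 + 41·x - 228·x^2 + 288·x^3 + 256·x^4 - 768·x^5 + 1024·x^6)·Dx^2  (order 2).
h: a_k = 0, 8, -84, -560, -3820, -20232, -102340, -487008, -2253852, …
ICs: h(0) = 0, h′(0) = 8.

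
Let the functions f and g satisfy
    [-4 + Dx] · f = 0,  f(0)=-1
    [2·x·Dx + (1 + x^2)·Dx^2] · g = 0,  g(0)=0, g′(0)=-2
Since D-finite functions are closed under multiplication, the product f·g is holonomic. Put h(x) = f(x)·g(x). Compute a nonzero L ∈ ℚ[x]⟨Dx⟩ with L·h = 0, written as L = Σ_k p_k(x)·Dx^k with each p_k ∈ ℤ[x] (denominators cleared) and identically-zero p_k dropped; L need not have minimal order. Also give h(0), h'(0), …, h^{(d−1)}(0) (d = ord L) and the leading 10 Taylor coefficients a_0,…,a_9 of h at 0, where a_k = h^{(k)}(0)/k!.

L = (16 - 8·x + 16·x^2) + (-8 + 2·x - 8·x^2)·Dx + (1 + x^2)·Dx^2  (order 2).
h: a_k = 0, 2, 8, 46/3, 56/3, 82/5, 104/9, 754/105, 248/63, 314/189, …
ICs: h(0) = 0, h′(0) = 2.

f: a_k = -1, -4, -8, -32/3, -32/3, -128/15, -256/45, -1024/315, -512/315, -2048/2835, …
g: a_k = 0, -2, 0, 2/3, 0, -2/5, 0, 2/7, 0, -2/9, …
L₀ := L_f ⊗_s L_g (sym. prod.), ord ≤ 2.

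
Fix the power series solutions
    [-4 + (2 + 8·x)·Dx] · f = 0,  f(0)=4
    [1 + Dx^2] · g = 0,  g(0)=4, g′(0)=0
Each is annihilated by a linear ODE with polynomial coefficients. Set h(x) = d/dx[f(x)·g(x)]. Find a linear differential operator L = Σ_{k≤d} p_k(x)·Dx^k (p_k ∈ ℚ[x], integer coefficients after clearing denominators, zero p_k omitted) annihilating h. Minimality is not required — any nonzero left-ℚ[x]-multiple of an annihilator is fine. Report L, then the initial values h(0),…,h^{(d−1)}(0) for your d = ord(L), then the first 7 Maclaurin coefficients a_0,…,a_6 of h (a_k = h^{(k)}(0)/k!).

f: a_k = 4, 8, -8, 16, -40, 112, -336, …
g: a_k = 4, 0, -2, 0, 1/6, 0, -1/180, …
Sym-product of L_f,L_g gives L₀ (≤ ord 2).
Differentiate: ansatz ord ≤ ord L₀ ⇒ L.
L = (-7 + 336·x + 736·x^2 + 256·x^3 + 256·x^4) + (44 + 144·x - 192·x^2 - 256·x^3)·Dx + (13 + 112·x + 288·x^2 + 256·x^3 + 256·x^4)·Dx^2  (order 2).
h: a_k = 32, -80, 144, -1720/3, 6260/3, -113882/15, 1260826/45, …
ICs: h(0) = 32, h′(0) = -80.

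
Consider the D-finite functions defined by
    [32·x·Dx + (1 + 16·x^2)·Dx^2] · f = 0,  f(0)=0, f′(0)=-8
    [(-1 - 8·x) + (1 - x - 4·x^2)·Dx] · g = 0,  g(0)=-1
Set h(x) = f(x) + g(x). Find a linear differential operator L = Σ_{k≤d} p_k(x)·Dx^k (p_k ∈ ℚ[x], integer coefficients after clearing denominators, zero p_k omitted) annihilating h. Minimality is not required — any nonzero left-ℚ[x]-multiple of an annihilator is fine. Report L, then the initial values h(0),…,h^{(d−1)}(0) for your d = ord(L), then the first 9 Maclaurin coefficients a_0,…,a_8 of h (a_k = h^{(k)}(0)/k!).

f: a_k = 0, -8, 0, 128/3, 0, -2048/5, 0, 32768/7, 0, …
g: a_k = -1, -1, -5, -9, -29, -65, -181, -441, -1165, …
Sum ⇒ L₀ = lclm(L_f,L_g) in ℚ(x)⟨Dx⟩.
L = (160 - 640·x - 14848·x^2 - 36864·x^3 - 178176·x^4 - 98304·x^6)·Dx + (-43 - 336·x - 16·x^2 - 3072·x^3 - 35072·x^4 - 124928·x^5 - 12288·x^6 - 98304·x^7)·Dx^2 + (5 + 23·x + 272·x^2 + 16·x^3 + 2368·x^4 - 5888·x^5 - 12288·x^6 - 4096·x^7 - 16384·x^8)·Dx^3  (order 3).
h: a_k = -1, -9, -5, 101/3, -29, -2373/5, -181, 29681/7, -1165, …
ICs: h(0) = -1, h′(0) = -9, h′′(0) = -10.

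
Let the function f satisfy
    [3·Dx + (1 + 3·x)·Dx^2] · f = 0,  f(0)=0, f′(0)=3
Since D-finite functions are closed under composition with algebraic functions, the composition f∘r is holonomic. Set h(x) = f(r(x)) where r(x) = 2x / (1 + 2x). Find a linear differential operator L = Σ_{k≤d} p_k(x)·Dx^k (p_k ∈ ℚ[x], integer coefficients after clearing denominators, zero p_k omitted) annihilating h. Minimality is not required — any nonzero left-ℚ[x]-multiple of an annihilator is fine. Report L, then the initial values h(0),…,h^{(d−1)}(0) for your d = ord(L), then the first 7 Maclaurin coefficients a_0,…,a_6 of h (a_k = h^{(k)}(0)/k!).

f: a_k = 0, 3, -9/2, 9, -81/4, 243/5, -243/2, …
Change of var in L_f (x↦r) gives L₀.
L = (10 + 32·x)·Dx + (1 + 10·x + 16·x^2)·Dx^2  (order 2).
h: a_k = 0, 6, -30, 168, -1020, 32736/5, -43680, …
ICs: h(0) = 0, h′(0) = 6.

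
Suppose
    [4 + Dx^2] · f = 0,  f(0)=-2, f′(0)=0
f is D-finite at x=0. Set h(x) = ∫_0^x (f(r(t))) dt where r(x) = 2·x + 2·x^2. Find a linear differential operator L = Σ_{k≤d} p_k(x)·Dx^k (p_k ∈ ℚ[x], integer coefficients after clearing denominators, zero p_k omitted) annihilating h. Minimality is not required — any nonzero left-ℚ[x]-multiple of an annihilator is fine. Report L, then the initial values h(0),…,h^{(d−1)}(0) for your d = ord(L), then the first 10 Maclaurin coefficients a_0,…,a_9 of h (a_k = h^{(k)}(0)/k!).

L = (16 + 96·x + 192·x^2 + 128·x^3)·Dx - 2·Dx^2 + (1 + 2·x)·Dx^3  (order 3).
h: a_k = 0, -2, 0, 16/3, 8, -16/15, -128/9, -5248/315, -32/15, 46016/2835, …
ICs: h(0) = 0, h′(0) = -2, h′′(0) = 0.

f: a_k = -2, 0, 4, 0, -4/3, 0, 8/45, 0, -4/315, 0, …
L₀ from L_f via x↦r, Dx↦r'^{-1}Dx.
h=∫₀ˣh₀: take L = L₀·Dx.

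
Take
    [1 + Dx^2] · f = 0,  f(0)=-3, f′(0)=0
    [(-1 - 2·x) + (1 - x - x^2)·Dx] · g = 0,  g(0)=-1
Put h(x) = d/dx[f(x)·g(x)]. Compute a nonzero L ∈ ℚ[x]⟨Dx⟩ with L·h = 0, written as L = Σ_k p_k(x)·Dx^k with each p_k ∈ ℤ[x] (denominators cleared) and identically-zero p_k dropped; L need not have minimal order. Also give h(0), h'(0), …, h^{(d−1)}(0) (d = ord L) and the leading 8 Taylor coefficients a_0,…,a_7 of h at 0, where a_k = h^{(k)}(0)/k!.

f: a_k = -3, 0, 3/2, 0, -1/8, 0, 1/240, 0, …
g: a_k = -1, -1, -2, -3, -5, -8, -13, -21, …
L₀ := L_f ⊗_s L_g (sym. prod.), ord ≤ 2.
Differentiate: ansatz ord ≤ ord L₀ ⇒ L.
L = (3 - 2·x - x^2 + 2·x^3 + x^4) + (4 + 10·x + 6·x^2 + 4·x^3)·Dx + (-1 + x^2 + 2·x^3 + x^4)·Dx^2  (order 2).
h: a_k = 3, 9, 45/2, 97/2, 785/8, 7619/40, 86303/240, 372363/560, …
ICs: h(0) = 3, h′(0) = 9.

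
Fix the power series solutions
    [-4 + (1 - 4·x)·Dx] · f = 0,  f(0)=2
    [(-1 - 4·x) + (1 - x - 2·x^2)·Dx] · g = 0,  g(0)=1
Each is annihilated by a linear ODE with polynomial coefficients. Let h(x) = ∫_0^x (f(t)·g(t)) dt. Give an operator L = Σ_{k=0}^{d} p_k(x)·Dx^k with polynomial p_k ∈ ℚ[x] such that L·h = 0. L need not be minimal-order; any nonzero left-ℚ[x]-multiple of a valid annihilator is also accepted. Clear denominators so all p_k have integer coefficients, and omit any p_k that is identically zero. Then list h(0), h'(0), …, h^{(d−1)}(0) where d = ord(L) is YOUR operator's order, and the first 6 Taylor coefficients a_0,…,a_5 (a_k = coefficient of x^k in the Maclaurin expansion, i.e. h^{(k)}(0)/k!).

f: a_k = 2, 8, 32, 128, 512, 2048, …
g: a_k = 1, 1, 3, 5, 11, 21, …
L₀ := L_f ⊗_s L_g (sym. prod.), ord ≤ 1.
h=∫h₀ ⇒ L = L₀·Dx.
L = (-5 + 4·x + 24·x^2)·Dx + (1 - 5·x + 2·x^2 + 8·x^3)·Dx^2  (order 2).
h: a_k = 0, 2, 5, 46/3, 97/2, 798/5, …
ICs: h(0) = 0, h′(0) = 2.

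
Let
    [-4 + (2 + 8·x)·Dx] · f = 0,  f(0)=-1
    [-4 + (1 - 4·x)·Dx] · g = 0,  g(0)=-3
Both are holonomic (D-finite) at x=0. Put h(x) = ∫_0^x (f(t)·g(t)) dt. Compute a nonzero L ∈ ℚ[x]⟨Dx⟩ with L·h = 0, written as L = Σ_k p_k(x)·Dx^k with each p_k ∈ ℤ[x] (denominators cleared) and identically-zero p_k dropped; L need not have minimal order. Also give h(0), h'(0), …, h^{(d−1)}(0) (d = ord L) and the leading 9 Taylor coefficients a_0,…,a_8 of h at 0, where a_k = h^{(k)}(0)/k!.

L = (6 + 8·x)·Dx + (-1 + 16·x^2)·Dx^2  (order 2).
h: a_k = 0, 3, 9, 22, 69, 1074/5, 730, 17268/7, 8733, …
ICs: h(0) = 0, h′(0) = 3.

f: a_k = -1, -2, 2, -4, 10, -28, 84, -264, 858, …
g: a_k = -3, -12, -48, -192, -768, -3072, -12288, -49152, -196608, …
L₀ := L_f ⊗_s L_g (sym. prod.), ord ≤ 1.
h=∫₀ˣh₀: take L = L₀·Dx.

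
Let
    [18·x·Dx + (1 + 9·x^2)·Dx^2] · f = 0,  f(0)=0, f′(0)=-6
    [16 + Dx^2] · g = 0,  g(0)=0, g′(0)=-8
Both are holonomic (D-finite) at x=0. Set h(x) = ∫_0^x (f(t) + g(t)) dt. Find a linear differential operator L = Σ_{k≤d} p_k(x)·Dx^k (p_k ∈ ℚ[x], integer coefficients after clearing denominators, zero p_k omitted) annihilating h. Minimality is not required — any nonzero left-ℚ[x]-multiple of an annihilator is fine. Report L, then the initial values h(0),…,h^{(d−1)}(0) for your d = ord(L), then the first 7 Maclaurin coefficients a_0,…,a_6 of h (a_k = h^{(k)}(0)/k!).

f: a_k = 0, -6, 0, 18, 0, -486/5, 0, …
g: a_k = 0, -8, 0, 64/3, 0, -256/15, 0, …
Sum ⇒ L₀ = lclm(L_f,L_g) in ℚ(x)⟨Dx⟩.
h=∫h₀ ⇒ L = L₀·Dx.
L = (-13248·x + 181440·x^3 + 186624·x^5)·Dx^2 + (-16 + 6048·x^2 + 66096·x^4 + 93312·x^6)·Dx^3 + (-828·x + 11340·x^3 + 11664·x^5)·Dx^4 + (-1 + 378·x^2 + 4131·x^4 + 5832·x^6)·Dx^5  (order 5).
h: a_k = 0, 0, -7, 0, 59/6, 0, -857/45, …
ICs: h(0) = 0, h′(0) = 0, h′′(0) = -14, h′′′(0) = 0, h′′′′(0) = 236.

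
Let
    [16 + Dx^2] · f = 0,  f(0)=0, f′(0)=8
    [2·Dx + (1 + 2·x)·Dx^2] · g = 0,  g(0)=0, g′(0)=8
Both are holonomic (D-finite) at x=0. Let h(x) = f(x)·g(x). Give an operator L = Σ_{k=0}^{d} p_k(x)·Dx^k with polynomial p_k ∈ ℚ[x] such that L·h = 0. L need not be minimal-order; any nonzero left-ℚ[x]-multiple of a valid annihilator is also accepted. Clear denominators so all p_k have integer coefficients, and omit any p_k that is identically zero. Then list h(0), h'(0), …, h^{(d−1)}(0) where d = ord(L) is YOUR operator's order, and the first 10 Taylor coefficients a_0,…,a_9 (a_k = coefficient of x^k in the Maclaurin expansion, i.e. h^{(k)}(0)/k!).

f: a_k = 0, 8, 0, -64/3, 0, 256/15, 0, -2048/315, 0, 4096/2835, …
g: a_k = 0, 8, -8, 32/3, -16, 128/5, -128/3, 512/7, -128, 2048/9, …
f·g: L₀ = L_f ⊗_s L_g, ord ≤ 2·2.
L = (2688 + 27648·x + 93184·x^2 + 131072·x^3 + 65536·x^4) + (896 + 5888·x + 12288·x^2 + 8192·x^3)·Dx + (408 + 3712·x + 11904·x^2 + 16384·x^3 + 8192·x^4)·Dx^2 + (56 + 368·x + 768·x^2 + 512·x^3)·Dx^3 + (15 + 124·x + 380·x^2 + 512·x^3 + 256·x^4)·Dx^4  (order 4).
h: a_k = 0, 0, 64, -64, -256/3, 128/3, 1024/9, -2048/15, 53248/315, -105472/315, …
ICs: h(0) = 0, h′(0) = 0, h′′(0) = 128, h′′′(0) = -384.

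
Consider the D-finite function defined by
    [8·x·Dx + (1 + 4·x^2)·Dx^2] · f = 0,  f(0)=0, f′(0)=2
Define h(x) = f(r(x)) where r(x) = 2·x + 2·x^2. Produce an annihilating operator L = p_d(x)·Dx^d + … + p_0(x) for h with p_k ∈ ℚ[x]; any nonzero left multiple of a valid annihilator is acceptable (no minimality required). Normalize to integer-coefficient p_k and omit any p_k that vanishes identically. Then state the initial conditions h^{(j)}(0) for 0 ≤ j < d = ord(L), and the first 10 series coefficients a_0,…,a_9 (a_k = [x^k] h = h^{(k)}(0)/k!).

L = (-2 + 32·x + 128·x^2 + 192·x^3 + 96·x^4)·Dx + (1 + 2·x + 16·x^2 + 64·x^3 + 80·x^4 + 32·x^5)·Dx^2  (order 2).
h: a_k = 0, 4, 4, -64/3, -64, 704/5, 3008/3, -2048/7, -14336, -171008/9, …
ICs: h(0) = 0, h′(0) = 4.

f: a_k = 0, 2, 0, -8/3, 0, 32/5, 0, -128/7, 0, 512/9, …
f∘r: x↦r, Dx↦Dx/r' in L_f ⇒ L₀.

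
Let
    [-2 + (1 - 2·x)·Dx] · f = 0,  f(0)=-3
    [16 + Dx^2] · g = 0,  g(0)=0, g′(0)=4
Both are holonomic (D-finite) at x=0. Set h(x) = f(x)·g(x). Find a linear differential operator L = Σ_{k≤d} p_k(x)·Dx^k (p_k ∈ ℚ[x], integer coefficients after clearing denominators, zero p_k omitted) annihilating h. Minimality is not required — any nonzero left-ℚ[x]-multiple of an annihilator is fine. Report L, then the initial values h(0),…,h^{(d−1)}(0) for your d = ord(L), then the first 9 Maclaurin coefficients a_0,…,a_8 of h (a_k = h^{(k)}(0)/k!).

L = (-16 + 32·x) + 4·Dx + (-1 + 2·x)·Dx^2  (order 2).
h: a_k = 0, -12, -24, -16, -32, -448/5, -896/5, -36608/105, -73216/105, …
ICs: h(0) = 0, h′(0) = -12.

f: a_k = -3, -6, -12, -24, -48, -96, -192, -384, -768, …
g: a_k = 0, 4, 0, -32/3, 0, 128/15, 0, -1024/315, 0, …
L₀ := L_f ⊗_s L_g (sym. prod.), ord ≤ 2.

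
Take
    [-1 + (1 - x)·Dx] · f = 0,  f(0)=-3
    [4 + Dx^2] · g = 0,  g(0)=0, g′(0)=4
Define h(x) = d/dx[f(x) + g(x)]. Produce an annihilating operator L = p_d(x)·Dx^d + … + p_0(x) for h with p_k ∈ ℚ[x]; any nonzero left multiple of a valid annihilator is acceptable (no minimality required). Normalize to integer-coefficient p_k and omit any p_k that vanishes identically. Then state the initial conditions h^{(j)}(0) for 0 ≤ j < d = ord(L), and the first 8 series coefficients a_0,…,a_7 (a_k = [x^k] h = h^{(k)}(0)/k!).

f: a_k = -3, -3, -3, -3, -3, -3, -3, -3, …
g: a_k = 0, 4, 0, -8/3, 0, 8/15, 0, -16/315, …
Sum ⇒ L₀ = lclm(L_f,L_g) in ℚ(x)⟨Dx⟩.
h=h₀': d/dx-closure on L₀ ⇒ L.
L = (64 - 32·x + 16·x^2) + (-20 + 36·x - 24·x^2 + 8·x^3)·Dx + (16 - 8·x + 4·x^2)·Dx^2 + (-5 + 9·x - 6·x^2 + 2·x^3)·Dx^3  (order 3).
h: a_k = 1, -6, -17, -12, -37/3, -18, -961/45, -24, …
ICs: h(0) = 1, h′(0) = -6, h′′(0) = -34.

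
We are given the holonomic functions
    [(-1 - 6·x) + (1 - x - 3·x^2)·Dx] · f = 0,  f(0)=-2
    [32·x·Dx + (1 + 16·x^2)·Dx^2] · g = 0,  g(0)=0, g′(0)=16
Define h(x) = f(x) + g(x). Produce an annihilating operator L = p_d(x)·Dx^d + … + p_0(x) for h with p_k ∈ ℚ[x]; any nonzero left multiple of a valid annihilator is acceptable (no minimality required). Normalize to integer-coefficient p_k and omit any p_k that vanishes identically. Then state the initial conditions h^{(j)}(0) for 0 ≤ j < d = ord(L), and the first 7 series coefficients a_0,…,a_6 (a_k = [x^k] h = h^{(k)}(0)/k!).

L = (-128 + 512·x + 10560·x^2 + 25344·x^3 + 95904·x^4 + 41472·x^6)·Dx + (37 + 208·x - 206·x^2 + 1476·x^3 + 24336·x^4 + 66528·x^5 + 6912·x^6 + 41472·x^7)·Dx^2 + (-4 - 21·x - 198·x^2 - 90·x^3 - 1775·x^4 + 4080·x^5 + 6336·x^6 + 2304·x^7 + 6912·x^8)·Dx^3  (order 3).
h: a_k = -2, 14, -8, -298/3, -38, 3696/5, -194, …
ICs: h(0) = -2, h′(0) = 14, h′′(0) = -16.

f: a_k = -2, -2, -8, -14, -38, -80, -194, …
g: a_k = 0, 16, 0, -256/3, 0, 4096/5, 0, …
h₀=f+g: left-lcm gives L₀, ord ≤ 3.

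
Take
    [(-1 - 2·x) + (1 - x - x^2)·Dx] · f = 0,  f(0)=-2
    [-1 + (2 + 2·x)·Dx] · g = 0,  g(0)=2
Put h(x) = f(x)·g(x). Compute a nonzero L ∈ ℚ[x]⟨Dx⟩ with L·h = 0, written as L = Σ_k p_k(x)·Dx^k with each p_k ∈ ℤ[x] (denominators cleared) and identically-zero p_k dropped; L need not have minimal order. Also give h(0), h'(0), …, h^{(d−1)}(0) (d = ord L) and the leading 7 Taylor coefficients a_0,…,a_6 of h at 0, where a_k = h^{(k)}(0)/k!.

f: a_k = -2, -2, -4, -6, -10, -16, -26, …
g: a_k = 2, 1, -1/4, 1/8, -5/64, 7/128, -21/512, …
f·g: L₀ = L_f ⊗_s L_g, ord ≤ 1·1.
L = (3 + 5·x + 3·x^2) + (-2 + 4·x^2 + 2·x^3)·Dx  (order 1).
h: a_k = -4, -6, -19/2, -63/4, -803/32, -2621/64, -16887/256, …
ICs: h(0) = -4.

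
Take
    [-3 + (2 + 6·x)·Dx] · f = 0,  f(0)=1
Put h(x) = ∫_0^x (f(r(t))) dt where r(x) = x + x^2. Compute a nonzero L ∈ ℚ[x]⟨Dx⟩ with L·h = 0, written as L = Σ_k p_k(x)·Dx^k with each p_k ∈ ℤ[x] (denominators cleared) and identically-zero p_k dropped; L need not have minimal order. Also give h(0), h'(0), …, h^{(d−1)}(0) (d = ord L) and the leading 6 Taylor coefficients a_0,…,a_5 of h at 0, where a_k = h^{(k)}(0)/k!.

L = (-3 - 6·x)·Dx + (2 + 6·x + 6·x^2)·Dx^2  (order 2).
h: a_k = 0, 1, 3/4, 1/8, -9/64, 99/640, …
ICs: h(0) = 0, h′(0) = 1.

f: a_k = 1, 3/2, -9/8, 27/16, -405/128, 1701/256, …
Substitute x→r, Dx→(1/r')Dx; clear ⇒ L₀.
h=∫h₀ ⇒ L = L₀·Dx.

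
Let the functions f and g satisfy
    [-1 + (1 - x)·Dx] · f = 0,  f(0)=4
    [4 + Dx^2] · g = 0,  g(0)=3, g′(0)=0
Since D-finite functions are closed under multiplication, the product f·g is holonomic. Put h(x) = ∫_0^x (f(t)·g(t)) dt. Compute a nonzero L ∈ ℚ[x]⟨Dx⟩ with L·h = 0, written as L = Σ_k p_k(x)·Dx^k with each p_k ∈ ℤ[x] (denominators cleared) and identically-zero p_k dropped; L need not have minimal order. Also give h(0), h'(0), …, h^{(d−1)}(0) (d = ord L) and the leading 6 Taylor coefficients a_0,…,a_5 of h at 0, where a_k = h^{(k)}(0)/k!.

L = (-4 + 4·x)·Dx + 2·Dx^2 + (-1 + x)·Dx^3  (order 3).
h: a_k = 0, 12, 6, -4, -3, -4/5, …
ICs: h(0) = 0, h′(0) = 12, h′′(0) = 12.

f: a_k = 4, 4, 4, 4, 4, 4, …
g: a_k = 3, 0, -6, 0, 2, 0, …
h₀=f·g: eliminate ⇒ L₀, order ≤ 1·2.
∫: right-multiply L₀ by Dx.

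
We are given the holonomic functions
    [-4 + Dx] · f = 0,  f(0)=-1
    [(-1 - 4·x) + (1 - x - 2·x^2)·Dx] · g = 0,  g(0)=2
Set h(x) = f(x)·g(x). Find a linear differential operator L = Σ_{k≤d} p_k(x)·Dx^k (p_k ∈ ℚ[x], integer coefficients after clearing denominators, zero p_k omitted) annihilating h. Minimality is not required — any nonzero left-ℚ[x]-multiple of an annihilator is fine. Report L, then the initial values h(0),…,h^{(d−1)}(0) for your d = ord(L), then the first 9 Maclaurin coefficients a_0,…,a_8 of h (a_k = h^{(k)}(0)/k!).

L = (5 - 8·x^2) + (-1 + x + 2·x^2)·Dx  (order 1).
h: a_k = -2, -10, -30, -214/3, -458/3, -1562/5, -5662/9, -79406/63, -88266/35, …
ICs: h(0) = -2.

f: a_k = -1, -4, -8, -32/3, -32/3, -128/15, -256/45, -1024/315, -512/315, …
g: a_k = 2, 2, 6, 10, 22, 42, 86, 170, 342, …
Sym-product of L_f,L_g gives L₀ (≤ ord 1).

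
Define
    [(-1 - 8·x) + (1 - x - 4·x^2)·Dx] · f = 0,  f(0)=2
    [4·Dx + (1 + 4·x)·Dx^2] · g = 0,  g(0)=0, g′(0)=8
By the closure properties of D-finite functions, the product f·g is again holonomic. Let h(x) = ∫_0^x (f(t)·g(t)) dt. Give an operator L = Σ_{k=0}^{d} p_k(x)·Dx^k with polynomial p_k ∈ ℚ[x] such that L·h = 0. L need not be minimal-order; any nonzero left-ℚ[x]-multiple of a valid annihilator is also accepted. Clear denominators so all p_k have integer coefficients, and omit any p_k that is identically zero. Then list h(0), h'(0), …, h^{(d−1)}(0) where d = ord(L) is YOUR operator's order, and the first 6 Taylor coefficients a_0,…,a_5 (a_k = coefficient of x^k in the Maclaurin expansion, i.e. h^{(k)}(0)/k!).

f: a_k = 2, 2, 10, 18, 58, 130, …
g: a_k = 0, 8, -16, 128/3, -128, 2048/5, …
Product ⇒ symmetric product L₀, ord ≤ 2.
h=∫₀ˣh₀: take L = L₀·Dx.
L = (12 + 64·x)·Dx + (-2 + 28·x + 80·x^2)·Dx^2 + (-1 - 3·x + 8·x^2 + 16·x^3)·Dx^3  (order 3).
h: a_k = 0, 0, 8, -16/3, 100/3, -112/3, …
ICs: h(0) = 0, h′(0) = 0, h′′(0) = 16.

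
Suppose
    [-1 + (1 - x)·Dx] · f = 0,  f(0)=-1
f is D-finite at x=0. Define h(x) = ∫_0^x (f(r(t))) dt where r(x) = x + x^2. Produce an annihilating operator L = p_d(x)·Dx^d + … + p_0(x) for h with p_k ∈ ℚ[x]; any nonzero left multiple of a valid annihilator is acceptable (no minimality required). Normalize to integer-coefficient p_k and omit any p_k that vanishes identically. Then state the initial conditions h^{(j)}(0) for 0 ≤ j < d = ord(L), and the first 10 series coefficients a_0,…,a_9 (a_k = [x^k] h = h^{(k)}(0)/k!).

L = (1 + 2·x)·Dx + (-1 + x + x^2)·Dx^2  (order 2).
h: a_k = 0, -1, -1/2, -2/3, -3/4, -1, -4/3, -13/7, -21/8, -34/9, …
ICs: h(0) = 0, h′(0) = -1.

f: a_k = -1, -1, -1, -1, -1, -1, -1, -1, -1, -1, …
f∘r: x↦r, Dx↦Dx/r' in L_f ⇒ L₀.
h=∫h₀ ⇒ L = L₀·Dx.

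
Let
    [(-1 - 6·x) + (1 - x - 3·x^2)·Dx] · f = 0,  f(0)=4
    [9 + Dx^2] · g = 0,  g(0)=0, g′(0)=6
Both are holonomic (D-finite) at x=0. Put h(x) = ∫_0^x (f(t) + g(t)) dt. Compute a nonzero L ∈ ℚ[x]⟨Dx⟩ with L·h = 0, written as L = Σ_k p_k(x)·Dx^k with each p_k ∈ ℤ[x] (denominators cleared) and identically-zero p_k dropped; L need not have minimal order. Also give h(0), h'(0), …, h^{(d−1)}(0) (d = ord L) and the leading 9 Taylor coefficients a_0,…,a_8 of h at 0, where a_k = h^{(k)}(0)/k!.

f: a_k = 4, 4, 16, 28, 76, 160, 388, 868, 2032, …
g: a_k = 0, 6, 0, -9, 0, 81/20, 0, -243/280, 0, …
Sum ⇒ L₀ = lclm(L_f,L_g) in ℚ(x)⟨Dx⟩.
h=∫₀ˣh₀: take L = L₀·Dx.
L = (459 + 2916·x + 1539·x^2 + 3888·x^3 + 3645·x^4 + 4374·x^5)·Dx + (-153 + 153·x + 378·x^2 - 405·x^3 + 2187·x^5 + 2187·x^6)·Dx^2 + (51 + 324·x + 171·x^2 + 432·x^3 + 405·x^4 + 486·x^5)·Dx^3 + (-17 + 17·x + 42·x^2 - 45·x^3 + 243·x^5 + 243·x^6)·Dx^4  (order 4).
h: a_k = 0, 4, 5, 16/3, 19/4, 76/5, 3281/120, 388/7, 242797/2240, …
ICs: h(0) = 0, h′(0) = 4, h′′(0) = 10, h′′′(0) = 32.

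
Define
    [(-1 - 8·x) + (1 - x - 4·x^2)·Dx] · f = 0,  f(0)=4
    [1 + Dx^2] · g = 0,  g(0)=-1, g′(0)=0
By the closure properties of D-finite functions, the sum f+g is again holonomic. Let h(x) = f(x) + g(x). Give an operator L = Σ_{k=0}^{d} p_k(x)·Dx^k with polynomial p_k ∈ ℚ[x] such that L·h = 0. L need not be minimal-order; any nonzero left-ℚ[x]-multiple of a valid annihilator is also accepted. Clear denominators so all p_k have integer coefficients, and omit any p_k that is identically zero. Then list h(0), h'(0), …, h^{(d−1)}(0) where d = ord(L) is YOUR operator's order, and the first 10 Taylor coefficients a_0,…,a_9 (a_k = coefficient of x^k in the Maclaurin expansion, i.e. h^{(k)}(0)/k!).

f: a_k = 4, 4, 20, 36, 116, 260, 724, 1764, 4660, 11716, …
g: a_k = -1, 0, 1/2, 0, -1/24, 0, 1/720, 0, -1/40320, 0, …
Sum ⇒ L₀ = lclm(L_f,L_g) in ℚ(x)⟨Dx⟩.
L = (55 + 486·x + 553·x^2 + 1488·x^3 + 80·x^4 + 128·x^5) + (-11 - 11·x - 23·x^2 + 169·x^3 + 348·x^4 + 48·x^5 + 64·x^6)·Dx + (55 + 486·x + 553·x^2 + 1488·x^3 + 80·x^4 + 128·x^5)·Dx^2 + (-11 - 11·x - 23·x^2 + 169·x^3 + 348·x^4 + 48·x^5 + 64·x^6)·Dx^3  (order 3).
h: a_k = 3, 4, 41/2, 36, 2783/24, 260, 521281/720, 1764, 187891199/40320, 11716, …
ICs: h(0) = 3, h′(0) = 4, h′′(0) = 41.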